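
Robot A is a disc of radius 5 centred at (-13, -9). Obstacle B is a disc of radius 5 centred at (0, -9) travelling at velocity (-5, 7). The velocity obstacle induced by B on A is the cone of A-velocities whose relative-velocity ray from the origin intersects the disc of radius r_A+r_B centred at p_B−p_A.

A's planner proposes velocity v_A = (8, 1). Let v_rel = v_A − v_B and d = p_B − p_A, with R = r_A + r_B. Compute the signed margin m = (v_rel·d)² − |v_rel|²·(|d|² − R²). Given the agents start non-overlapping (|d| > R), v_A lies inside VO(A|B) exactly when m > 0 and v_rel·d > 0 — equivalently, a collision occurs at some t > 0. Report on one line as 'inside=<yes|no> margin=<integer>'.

d = (13, 0),  |d|² = 169;  R = 5+5 = 10,  c = 169−10² = 69
v_rel = (13, -6),  |v_rel|² = 205;  v_rel·d = (13)·(13) + (-6)·(0) = 169
205·t² − 338·t + 69 = 0  ⇒  m = 169² − 205·69 = 14416
m = 14416 > 0,  v_rel·d = 169 > 0  ⇒  inside

inside=yes margin=14416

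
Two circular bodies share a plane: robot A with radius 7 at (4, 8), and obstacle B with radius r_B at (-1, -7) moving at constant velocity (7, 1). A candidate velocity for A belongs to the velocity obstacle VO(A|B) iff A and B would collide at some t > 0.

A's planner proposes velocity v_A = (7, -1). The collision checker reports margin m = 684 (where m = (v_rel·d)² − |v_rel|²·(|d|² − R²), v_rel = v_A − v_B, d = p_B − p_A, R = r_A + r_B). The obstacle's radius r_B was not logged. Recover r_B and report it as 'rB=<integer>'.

m = 684
d = (-5, -15);  v_rel = (0, -2),  |v_rel|² = 4
v_rel×d = (0)·(-15) − (-2)·(-5) = -10
since m = R²·4 − (-10)²:  R² = (100 + 684) / 4 = 196
R = √196 = 14  ⇒  r_B = 14 − 7 = 7

rB=7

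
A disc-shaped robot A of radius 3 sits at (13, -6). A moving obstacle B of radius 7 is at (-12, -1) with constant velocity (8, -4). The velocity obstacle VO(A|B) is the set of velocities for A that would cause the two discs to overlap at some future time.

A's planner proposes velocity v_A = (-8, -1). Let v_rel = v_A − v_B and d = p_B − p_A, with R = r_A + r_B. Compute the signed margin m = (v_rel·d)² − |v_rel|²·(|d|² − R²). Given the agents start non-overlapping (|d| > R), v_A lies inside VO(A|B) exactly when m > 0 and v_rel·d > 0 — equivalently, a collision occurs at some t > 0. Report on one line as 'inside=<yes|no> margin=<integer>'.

d = (-25, 5),  |d|² = 650;  R = 3+7 = 10,  c = 650−10² = 550
v_rel = (-16, 3),  |v_rel|² = 265;  v_rel·d = (-16)·(-25) + (3)·(5) = 415
265·t² − 830·t + 550 = 0  ⇒  m = 415² − 265·550 = 26475
m = 26475 > 0,  v_rel·d = 415 > 0  ⇒  inside

inside=yes margin=26475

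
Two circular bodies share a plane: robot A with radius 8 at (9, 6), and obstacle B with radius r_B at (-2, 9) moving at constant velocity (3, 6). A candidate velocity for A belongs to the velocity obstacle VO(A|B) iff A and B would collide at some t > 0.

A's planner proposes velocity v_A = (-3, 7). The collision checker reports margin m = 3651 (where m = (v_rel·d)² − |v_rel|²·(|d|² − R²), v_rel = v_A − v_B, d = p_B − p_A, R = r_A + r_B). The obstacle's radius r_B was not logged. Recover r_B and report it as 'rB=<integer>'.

m = 3651
d = (-11, 3);  v_rel = (-6, 1),  |v_rel|² = 37
v_rel×d = (-6)·(3) − (1)·(-11) = -7
since m = R²·37 − (-7)²:  R² = (49 + 3651) / 37 = 100
R = √100 = 10  ⇒  r_B = 10 − 8 = 2

rB=2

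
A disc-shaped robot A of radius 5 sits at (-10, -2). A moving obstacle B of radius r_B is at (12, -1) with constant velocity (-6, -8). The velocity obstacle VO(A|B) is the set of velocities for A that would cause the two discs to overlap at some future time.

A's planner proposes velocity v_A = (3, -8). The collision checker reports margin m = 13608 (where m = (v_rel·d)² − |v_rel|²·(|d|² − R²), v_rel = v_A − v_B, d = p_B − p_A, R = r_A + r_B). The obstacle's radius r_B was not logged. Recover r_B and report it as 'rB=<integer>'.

m = 13608
d = (22, 1);  v_rel = (9, 0),  |v_rel|² = 81
v_rel×d = (9)·(1) − (0)·(22) = 9
since m = R²·81 − 9²:  R² = (81 + 13608) / 81 = 169
R = √169 = 13  ⇒  r_B = 13 − 5 = 8

rB=8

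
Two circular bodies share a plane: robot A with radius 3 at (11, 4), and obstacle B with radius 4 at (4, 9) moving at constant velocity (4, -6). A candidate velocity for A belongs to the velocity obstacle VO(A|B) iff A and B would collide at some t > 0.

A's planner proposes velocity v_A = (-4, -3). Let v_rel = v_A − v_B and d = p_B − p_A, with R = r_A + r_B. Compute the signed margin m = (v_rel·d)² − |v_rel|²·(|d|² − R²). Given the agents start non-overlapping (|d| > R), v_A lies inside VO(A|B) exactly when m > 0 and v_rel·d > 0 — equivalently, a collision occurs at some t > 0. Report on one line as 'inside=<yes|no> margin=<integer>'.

d = (-7, 5),  |d|² = 74;  R = 3+4 = 7,  c = 74−7² = 25
v_rel = (-8, 3),  |v_rel|² = 73;  v_rel·d = (-8)·(-7) + (3)·(5) = 71
73·t² − 142·t + 25 = 0  ⇒  m = 71² − 73·25 = 3216
m = 3216 > 0,  v_rel·d = 71 > 0  ⇒  inside

inside=yes margin=3216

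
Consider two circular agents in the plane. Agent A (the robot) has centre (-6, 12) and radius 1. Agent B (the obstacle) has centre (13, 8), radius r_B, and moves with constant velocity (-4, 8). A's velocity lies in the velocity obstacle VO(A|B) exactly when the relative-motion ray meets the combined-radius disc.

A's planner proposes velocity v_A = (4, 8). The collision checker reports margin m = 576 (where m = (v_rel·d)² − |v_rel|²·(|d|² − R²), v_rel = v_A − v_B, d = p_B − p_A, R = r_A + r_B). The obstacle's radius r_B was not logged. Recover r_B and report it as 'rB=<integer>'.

m = 576
d = (19, -4);  v_rel = (8, 0),  |v_rel|² = 64
v_rel×d = (8)·(-4) − (0)·(19) = -32
since m = R²·64 − (-32)²:  R² = (1024 + 576) / 64 = 25
R = √25 = 5  ⇒  r_B = 5 − 1 = 4

rB=4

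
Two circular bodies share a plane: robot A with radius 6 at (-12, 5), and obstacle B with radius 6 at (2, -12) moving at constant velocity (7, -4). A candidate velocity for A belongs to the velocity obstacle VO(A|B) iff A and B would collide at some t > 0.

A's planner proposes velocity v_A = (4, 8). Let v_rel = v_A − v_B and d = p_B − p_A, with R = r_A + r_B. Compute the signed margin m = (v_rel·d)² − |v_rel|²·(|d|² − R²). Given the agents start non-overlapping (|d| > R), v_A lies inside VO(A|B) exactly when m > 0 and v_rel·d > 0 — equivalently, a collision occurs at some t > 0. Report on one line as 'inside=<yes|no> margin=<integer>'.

d = (14, -17),  |d|² = 485;  R = 6+6 = 12,  c = 485−12² = 341
v_rel = (-3, 12),  |v_rel|² = 153;  v_rel·d = (-3)·(14) + (12)·(-17) = -246
153·t² + 492·t + 341 = 0  ⇒  m = (-246)² − 153·341 = 8343
m = 8343 > 0,  v_rel·d = -246 < 0  ⇒  outside

inside=no margin=8343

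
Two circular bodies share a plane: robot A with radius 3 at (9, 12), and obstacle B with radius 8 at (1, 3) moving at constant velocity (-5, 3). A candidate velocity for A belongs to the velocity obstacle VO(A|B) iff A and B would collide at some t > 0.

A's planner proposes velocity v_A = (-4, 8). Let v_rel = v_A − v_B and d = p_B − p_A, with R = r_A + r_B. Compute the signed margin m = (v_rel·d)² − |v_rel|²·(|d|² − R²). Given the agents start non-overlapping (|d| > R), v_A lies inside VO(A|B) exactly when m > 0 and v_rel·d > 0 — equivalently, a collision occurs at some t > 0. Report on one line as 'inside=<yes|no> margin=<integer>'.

d = (-8, -9),  |d|² = 145;  R = 3+8 = 11,  c = 145−11² = 24
v_rel = (1, 5),  |v_rel|² = 26;  v_rel·d = (1)·(-8) + (5)·(-9) = -53
26·t² + 106·t + 24 = 0  ⇒  m = (-53)² − 26·24 = 2185
m = 2185 > 0,  v_rel·d = -53 < 0  ⇒  outside

inside=no margin=2185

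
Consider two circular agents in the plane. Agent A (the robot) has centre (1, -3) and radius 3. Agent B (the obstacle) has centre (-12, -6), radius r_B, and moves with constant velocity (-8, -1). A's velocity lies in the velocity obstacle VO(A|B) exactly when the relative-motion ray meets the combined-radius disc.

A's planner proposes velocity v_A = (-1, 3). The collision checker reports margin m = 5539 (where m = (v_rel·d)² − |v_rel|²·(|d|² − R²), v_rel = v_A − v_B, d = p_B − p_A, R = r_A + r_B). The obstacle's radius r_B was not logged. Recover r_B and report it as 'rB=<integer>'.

m = 5539
d = (-13, -3);  v_rel = (7, 4),  |v_rel|² = 65
v_rel×d = (7)·(-3) − (4)·(-13) = 31
since m = R²·65 − 31²:  R² = (961 + 5539) / 65 = 100
R = √100 = 10  ⇒  r_B = 10 − 3 = 7

rB=7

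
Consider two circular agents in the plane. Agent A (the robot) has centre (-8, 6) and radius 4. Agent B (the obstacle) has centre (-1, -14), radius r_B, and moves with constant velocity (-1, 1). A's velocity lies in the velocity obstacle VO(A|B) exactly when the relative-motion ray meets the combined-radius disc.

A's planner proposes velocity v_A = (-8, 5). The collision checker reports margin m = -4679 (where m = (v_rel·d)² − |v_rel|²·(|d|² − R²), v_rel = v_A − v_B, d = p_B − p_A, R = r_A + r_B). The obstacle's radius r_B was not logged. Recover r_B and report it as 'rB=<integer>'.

m = -4679
d = (7, -20);  v_rel = (-7, 4),  |v_rel|² = 65
v_rel×d = (-7)·(-20) − (4)·(7) = 112
since m = R²·65 − 112²:  R² = (12544 + -4679) / 65 = 121
R = √121 = 11  ⇒  r_B = 11 − 4 = 7

rB=7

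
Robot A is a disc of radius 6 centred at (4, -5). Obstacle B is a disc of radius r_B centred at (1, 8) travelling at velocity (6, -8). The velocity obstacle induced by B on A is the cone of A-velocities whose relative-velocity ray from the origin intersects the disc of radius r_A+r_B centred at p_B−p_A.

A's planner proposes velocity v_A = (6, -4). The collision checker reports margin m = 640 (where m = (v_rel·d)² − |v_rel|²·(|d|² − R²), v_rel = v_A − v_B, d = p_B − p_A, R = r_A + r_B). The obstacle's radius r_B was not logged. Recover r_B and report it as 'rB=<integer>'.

m = 640
d = (-3, 13);  v_rel = (0, 4),  |v_rel|² = 16
v_rel×d = (0)·(13) − (4)·(-3) = 12
since m = R²·16 − 12²:  R² = (144 + 640) / 16 = 49
R = √49 = 7  ⇒  r_B = 7 − 6 = 1

rB=1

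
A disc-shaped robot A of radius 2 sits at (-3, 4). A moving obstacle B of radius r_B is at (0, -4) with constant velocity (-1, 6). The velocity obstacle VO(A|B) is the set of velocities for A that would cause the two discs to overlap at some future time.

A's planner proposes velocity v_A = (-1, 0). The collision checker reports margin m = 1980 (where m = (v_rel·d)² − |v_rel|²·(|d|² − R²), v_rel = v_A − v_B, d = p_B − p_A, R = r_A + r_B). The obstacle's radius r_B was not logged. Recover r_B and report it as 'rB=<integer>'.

m = 1980
d = (3, -8);  v_rel = (0, -6),  |v_rel|² = 36
v_rel×d = (0)·(-8) − (-6)·(3) = 18
since m = R²·36 − 18²:  R² = (324 + 1980) / 36 = 64
R = √64 = 8  ⇒  r_B = 8 − 2 = 6

rB=6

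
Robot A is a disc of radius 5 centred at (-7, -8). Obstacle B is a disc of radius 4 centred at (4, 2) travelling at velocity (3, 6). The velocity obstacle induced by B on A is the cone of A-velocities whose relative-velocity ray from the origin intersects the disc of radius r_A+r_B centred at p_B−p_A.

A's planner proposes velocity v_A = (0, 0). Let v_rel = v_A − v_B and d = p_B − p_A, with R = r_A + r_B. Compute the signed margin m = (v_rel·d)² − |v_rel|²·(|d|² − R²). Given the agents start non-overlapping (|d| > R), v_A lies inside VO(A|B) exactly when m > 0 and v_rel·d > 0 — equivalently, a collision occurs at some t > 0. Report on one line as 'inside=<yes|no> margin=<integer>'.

d = (11, 10),  |d|² = 221;  R = 5+4 = 9,  c = 221−9² = 140
v_rel = (-3, -6),  |v_rel|² = 45;  v_rel·d = (-3)·(11) + (-6)·(10) = -93
45·t² + 186·t + 140 = 0  ⇒  m = (-93)² − 45·140 = 2349
m = 2349 > 0,  v_rel·d = -93 < 0  ⇒  outside

inside=no margin=2349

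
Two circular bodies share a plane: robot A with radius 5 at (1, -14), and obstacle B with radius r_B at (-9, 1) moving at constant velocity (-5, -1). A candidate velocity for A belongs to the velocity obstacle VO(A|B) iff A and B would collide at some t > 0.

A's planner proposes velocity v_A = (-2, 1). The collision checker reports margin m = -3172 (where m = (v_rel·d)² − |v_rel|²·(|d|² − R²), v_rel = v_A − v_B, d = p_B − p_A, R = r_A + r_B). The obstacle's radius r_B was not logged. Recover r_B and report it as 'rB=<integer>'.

m = -3172
d = (-10, 15);  v_rel = (3, 2),  |v_rel|² = 13
v_rel×d = (3)·(15) − (2)·(-10) = 65
since m = R²·13 − 65²:  R² = (4225 + -3172) / 13 = 81
R = √81 = 9  ⇒  r_B = 9 − 5 = 4

rB=4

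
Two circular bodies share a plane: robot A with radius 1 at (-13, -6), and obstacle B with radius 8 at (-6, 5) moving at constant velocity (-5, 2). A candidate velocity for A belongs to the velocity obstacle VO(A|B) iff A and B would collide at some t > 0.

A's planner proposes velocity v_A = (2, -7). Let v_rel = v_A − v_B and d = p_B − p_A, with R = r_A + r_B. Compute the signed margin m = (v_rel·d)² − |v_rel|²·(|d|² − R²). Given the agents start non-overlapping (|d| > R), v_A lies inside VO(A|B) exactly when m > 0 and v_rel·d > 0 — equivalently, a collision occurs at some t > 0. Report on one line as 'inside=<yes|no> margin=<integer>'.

d = (7, 11),  |d|² = 170;  R = 1+8 = 9,  c = 170−9² = 89
v_rel = (7, -9),  |v_rel|² = 130;  v_rel·d = (7)·(7) + (-9)·(11) = -50
130·t² + 100·t + 89 = 0  ⇒  m = (-50)² − 130·89 = -9070
m = -9070 < 0,  v_rel·d = -50 < 0  ⇒  outside

inside=no margin=-9070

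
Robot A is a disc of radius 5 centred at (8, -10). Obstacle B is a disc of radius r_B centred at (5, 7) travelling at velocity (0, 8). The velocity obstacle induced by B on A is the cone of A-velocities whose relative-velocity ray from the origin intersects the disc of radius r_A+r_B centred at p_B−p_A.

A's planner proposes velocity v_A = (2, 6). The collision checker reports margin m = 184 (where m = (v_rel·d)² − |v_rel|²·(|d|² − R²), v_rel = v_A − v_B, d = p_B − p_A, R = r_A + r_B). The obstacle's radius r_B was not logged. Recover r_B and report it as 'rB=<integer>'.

m = 184
d = (-3, 17);  v_rel = (2, -2),  |v_rel|² = 8
v_rel×d = (2)·(17) − (-2)·(-3) = 28
since m = R²·8 − 28²:  R² = (784 + 184) / 8 = 121
R = √121 = 11  ⇒  r_B = 11 − 5 = 6

rB=6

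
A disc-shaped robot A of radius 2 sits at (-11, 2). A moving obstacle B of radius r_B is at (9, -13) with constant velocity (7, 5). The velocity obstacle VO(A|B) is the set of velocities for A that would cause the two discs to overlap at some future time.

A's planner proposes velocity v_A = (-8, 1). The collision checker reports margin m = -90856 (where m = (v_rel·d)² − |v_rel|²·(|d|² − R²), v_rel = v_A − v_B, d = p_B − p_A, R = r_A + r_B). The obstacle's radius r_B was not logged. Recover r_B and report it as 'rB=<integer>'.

m = -90856
d = (20, -15);  v_rel = (-15, -4),  |v_rel|² = 241
v_rel×d = (-15)·(-15) − (-4)·(20) = 305
since m = R²·241 − 305²:  R² = (93025 + -90856) / 241 = 9
R = √9 = 3  ⇒  r_B = 3 − 2 = 1

rB=1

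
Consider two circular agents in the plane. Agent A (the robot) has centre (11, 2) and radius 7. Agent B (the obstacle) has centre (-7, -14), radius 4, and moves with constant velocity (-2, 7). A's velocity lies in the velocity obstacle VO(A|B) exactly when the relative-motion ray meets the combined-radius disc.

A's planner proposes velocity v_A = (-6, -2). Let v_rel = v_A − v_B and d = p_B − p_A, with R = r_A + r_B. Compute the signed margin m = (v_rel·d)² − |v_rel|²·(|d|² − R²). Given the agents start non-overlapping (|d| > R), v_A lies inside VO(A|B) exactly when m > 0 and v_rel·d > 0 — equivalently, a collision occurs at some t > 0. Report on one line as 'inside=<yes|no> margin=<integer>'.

d = (-18, -16),  |d|² = 580;  R = 7+4 = 11,  c = 580−11² = 459
v_rel = (-4, -9),  |v_rel|² = 97;  v_rel·d = (-4)·(-18) + (-9)·(-16) = 216
97·t² − 432·t + 459 = 0  ⇒  m = 216² − 97·459 = 2133
m = 2133 > 0,  v_rel·d = 216 > 0  ⇒  inside

inside=yes margin=2133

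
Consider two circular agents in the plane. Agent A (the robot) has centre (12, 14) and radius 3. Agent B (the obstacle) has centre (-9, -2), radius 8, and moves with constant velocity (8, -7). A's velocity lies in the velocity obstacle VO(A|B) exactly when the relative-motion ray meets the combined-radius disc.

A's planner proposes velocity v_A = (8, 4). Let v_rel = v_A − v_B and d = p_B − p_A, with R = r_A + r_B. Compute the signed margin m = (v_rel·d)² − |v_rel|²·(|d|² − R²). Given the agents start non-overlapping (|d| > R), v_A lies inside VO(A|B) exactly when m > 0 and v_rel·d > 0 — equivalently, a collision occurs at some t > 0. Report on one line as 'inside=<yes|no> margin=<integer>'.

d = (-21, -16),  |d|² = 697;  R = 3+8 = 11,  c = 697−11² = 576
v_rel = (0, 11),  |v_rel|² = 121;  v_rel·d = (0)·(-21) + (11)·(-16) = -176
121·t² + 352·t + 576 = 0  ⇒  m = (-176)² − 121·576 = -38720
m = -38720 < 0,  v_rel·d = -176 < 0  ⇒  outside

inside=no margin=-38720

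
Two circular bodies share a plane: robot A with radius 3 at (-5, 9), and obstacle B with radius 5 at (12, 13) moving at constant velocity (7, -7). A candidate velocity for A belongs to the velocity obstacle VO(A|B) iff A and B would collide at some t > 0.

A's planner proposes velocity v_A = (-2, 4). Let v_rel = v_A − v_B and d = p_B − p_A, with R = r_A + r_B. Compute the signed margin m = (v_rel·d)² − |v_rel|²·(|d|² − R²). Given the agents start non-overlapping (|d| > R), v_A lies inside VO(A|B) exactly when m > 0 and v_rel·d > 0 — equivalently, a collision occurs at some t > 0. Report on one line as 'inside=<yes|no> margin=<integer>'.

d = (17, 4),  |d|² = 305;  R = 3+5 = 8,  c = 305−8² = 241
v_rel = (-9, 11),  |v_rel|² = 202;  v_rel·d = (-9)·(17) + (11)·(4) = -109
202·t² + 218·t + 241 = 0  ⇒  m = (-109)² − 202·241 = -36801
m = -36801 < 0,  v_rel·d = -109 < 0  ⇒  outside

inside=no margin=-36801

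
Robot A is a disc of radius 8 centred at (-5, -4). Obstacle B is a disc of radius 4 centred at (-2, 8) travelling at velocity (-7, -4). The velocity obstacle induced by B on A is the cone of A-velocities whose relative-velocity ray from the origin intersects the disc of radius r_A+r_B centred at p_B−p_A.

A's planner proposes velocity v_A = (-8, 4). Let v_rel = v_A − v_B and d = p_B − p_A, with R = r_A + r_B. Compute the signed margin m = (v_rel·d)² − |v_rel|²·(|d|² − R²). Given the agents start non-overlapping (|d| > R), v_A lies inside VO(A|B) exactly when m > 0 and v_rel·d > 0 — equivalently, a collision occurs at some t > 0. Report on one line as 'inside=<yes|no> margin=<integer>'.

d = (3, 12),  |d|² = 153;  R = 8+4 = 12,  c = 153−12² = 9
v_rel = (-1, 8),  |v_rel|² = 65;  v_rel·d = (-1)·(3) + (8)·(12) = 93
65·t² − 186·t + 9 = 0  ⇒  m = 93² − 65·9 = 8064
m = 8064 > 0,  v_rel·d = 93 > 0  ⇒  inside

inside=yes margin=8064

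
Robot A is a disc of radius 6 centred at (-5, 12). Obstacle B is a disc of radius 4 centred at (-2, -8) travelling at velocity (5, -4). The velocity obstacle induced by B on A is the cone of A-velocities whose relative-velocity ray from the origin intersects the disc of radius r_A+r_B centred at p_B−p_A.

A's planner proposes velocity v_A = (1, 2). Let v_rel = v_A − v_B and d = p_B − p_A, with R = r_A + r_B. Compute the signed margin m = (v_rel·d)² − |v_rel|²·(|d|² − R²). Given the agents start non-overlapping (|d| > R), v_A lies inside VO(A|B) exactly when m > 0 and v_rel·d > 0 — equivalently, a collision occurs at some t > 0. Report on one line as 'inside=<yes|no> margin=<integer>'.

d = (3, -20),  |d|² = 409;  R = 6+4 = 10,  c = 409−10² = 309
v_rel = (-4, 6),  |v_rel|² = 52;  v_rel·d = (-4)·(3) + (6)·(-20) = -132
52·t² + 264·t + 309 = 0  ⇒  m = (-132)² − 52·309 = 1356
m = 1356 > 0,  v_rel·d = -132 < 0  ⇒  outside

inside=no margin=1356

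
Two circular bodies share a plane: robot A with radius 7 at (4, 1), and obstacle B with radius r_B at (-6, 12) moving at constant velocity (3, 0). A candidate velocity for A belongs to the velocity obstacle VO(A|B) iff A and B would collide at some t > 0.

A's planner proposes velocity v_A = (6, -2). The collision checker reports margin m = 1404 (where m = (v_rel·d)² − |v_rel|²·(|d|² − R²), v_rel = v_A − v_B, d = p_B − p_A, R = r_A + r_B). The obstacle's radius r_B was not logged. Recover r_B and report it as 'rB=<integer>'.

m = 1404
d = (-10, 11);  v_rel = (3, -2),  |v_rel|² = 13
v_rel×d = (3)·(11) − (-2)·(-10) = 13
since m = R²·13 − 13²:  R² = (169 + 1404) / 13 = 121
R = √121 = 11  ⇒  r_B = 11 − 7 = 4

rB=4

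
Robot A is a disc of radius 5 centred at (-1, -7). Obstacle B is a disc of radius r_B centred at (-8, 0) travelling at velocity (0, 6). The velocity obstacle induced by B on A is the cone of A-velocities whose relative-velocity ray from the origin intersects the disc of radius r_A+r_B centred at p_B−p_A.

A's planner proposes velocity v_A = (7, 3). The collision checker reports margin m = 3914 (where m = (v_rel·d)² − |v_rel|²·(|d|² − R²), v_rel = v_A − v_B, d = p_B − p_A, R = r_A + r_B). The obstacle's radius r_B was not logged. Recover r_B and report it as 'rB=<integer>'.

m = 3914
d = (-7, 7);  v_rel = (7, -3),  |v_rel|² = 58
v_rel×d = (7)·(7) − (-3)·(-7) = 28
since m = R²·58 − 28²:  R² = (784 + 3914) / 58 = 81
R = √81 = 9  ⇒  r_B = 9 − 5 = 4

rB=4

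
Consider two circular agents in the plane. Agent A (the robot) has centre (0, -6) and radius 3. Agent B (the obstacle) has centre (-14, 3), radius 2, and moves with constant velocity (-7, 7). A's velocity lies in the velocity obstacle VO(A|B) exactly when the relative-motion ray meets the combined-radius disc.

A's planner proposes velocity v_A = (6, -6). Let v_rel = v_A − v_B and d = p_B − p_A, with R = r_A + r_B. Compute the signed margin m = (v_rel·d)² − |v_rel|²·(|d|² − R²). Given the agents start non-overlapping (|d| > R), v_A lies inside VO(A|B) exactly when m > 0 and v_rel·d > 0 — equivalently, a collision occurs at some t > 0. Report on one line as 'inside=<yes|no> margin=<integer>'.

d = (-14, 9),  |d|² = 277;  R = 3+2 = 5,  c = 277−5² = 252
v_rel = (13, -13),  |v_rel|² = 338;  v_rel·d = (13)·(-14) + (-13)·(9) = -299
338·t² + 598·t + 252 = 0  ⇒  m = (-299)² − 338·252 = 4225
m = 4225 > 0,  v_rel·d = -299 < 0  ⇒  outside

inside=no margin=4225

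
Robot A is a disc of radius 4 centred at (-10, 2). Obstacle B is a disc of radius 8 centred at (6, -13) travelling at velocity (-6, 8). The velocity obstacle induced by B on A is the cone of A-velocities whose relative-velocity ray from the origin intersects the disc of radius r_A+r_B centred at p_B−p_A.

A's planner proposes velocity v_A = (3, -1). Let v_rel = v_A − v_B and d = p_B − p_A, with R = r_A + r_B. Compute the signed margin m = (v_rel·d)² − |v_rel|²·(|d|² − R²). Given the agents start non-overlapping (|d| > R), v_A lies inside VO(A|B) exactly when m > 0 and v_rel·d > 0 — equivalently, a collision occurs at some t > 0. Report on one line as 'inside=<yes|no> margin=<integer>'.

d = (16, -15),  |d|² = 481;  R = 4+8 = 12,  c = 481−12² = 337
v_rel = (9, -9),  |v_rel|² = 162;  v_rel·d = (9)·(16) + (-9)·(-15) = 279
162·t² − 558·t + 337 = 0  ⇒  m = 279² − 162·337 = 23247
m = 23247 > 0,  v_rel·d = 279 > 0  ⇒  inside

inside=yes margin=23247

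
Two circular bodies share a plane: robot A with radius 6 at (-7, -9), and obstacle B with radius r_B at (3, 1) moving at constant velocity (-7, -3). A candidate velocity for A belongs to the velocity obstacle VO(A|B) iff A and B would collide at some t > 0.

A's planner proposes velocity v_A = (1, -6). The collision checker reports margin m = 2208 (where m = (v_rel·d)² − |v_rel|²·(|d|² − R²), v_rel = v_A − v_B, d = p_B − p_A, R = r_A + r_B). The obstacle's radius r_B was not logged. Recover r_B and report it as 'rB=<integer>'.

m = 2208
d = (10, 10);  v_rel = (8, -3),  |v_rel|² = 73
v_rel×d = (8)·(10) − (-3)·(10) = 110
since m = R²·73 − 110²:  R² = (12100 + 2208) / 73 = 196
R = √196 = 14  ⇒  r_B = 14 − 6 = 8

rB=8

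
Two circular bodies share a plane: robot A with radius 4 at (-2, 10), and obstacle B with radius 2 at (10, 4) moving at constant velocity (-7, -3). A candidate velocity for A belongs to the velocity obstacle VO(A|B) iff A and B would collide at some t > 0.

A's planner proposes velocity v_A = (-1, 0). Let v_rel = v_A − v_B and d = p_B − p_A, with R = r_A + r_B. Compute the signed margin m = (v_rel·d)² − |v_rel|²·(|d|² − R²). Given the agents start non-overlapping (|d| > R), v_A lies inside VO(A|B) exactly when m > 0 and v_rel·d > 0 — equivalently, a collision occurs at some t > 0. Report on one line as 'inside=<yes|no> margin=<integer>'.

d = (12, -6),  |d|² = 180;  R = 4+2 = 6,  c = 180−6² = 144
v_rel = (6, 3),  |v_rel|² = 45;  v_rel·d = (6)·(12) + (3)·(-6) = 54
45·t² − 108·t + 144 = 0  ⇒  m = 54² − 45·144 = -3564
m = -3564 < 0,  v_rel·d = 54 > 0  ⇒  outside

inside=no margin=-3564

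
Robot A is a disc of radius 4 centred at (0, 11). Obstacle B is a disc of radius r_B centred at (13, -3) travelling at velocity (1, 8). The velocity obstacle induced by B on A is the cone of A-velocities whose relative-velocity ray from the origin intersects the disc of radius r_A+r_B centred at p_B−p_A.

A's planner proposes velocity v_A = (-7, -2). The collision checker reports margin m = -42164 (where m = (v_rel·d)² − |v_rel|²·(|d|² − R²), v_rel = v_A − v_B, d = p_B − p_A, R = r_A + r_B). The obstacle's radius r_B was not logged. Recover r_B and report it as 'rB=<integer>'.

m = -42164
d = (13, -14);  v_rel = (-8, -10),  |v_rel|² = 164
v_rel×d = (-8)·(-14) − (-10)·(13) = 242
since m = R²·164 − 242²:  R² = (58564 + -42164) / 164 = 100
R = √100 = 10  ⇒  r_B = 10 − 4 = 6

rB=6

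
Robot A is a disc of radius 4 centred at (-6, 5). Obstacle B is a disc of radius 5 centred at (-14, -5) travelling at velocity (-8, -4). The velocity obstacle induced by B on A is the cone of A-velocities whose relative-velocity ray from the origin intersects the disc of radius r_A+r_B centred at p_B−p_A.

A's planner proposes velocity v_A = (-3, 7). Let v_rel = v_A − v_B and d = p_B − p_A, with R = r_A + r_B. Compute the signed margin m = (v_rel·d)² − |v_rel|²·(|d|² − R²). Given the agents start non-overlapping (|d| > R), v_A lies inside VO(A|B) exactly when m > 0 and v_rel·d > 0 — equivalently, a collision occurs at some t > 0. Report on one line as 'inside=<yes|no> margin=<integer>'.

d = (-8, -10),  |d|² = 164;  R = 4+5 = 9,  c = 164−9² = 83
v_rel = (5, 11),  |v_rel|² = 146;  v_rel·d = (5)·(-8) + (11)·(-10) = -150
146·t² + 300·t + 83 = 0  ⇒  m = (-150)² − 146·83 = 10382
m = 10382 > 0,  v_rel·d = -150 < 0  ⇒  outside

inside=no margin=10382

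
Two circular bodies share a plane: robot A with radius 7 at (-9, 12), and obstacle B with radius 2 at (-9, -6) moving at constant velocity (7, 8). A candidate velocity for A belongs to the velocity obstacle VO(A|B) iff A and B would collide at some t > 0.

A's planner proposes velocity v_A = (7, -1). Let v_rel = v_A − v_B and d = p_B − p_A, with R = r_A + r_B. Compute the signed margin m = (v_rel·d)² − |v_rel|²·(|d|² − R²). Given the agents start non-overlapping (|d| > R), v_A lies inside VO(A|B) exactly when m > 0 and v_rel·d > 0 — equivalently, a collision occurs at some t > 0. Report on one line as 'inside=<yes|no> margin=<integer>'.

d = (0, -18),  |d|² = 324;  R = 7+2 = 9,  c = 324−9² = 243
v_rel = (0, -9),  |v_rel|² = 81;  v_rel·d = (0)·(0) + (-9)·(-18) = 162
81·t² − 324·t + 243 = 0  ⇒  m = 162² − 81·243 = 6561
m = 6561 > 0,  v_rel·d = 162 > 0  ⇒  inside

inside=yes margin=6561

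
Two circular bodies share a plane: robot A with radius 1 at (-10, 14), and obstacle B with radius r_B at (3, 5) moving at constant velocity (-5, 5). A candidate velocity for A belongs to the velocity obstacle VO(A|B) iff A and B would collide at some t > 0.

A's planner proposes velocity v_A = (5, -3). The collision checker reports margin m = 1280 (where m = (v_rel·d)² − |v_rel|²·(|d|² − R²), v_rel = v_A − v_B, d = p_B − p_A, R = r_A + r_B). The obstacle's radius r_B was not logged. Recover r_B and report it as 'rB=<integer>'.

m = 1280
d = (13, -9);  v_rel = (10, -8),  |v_rel|² = 164
v_rel×d = (10)·(-9) − (-8)·(13) = 14
since m = R²·164 − 14²:  R² = (196 + 1280) / 164 = 9
R = √9 = 3  ⇒  r_B = 3 − 1 = 2

rB=2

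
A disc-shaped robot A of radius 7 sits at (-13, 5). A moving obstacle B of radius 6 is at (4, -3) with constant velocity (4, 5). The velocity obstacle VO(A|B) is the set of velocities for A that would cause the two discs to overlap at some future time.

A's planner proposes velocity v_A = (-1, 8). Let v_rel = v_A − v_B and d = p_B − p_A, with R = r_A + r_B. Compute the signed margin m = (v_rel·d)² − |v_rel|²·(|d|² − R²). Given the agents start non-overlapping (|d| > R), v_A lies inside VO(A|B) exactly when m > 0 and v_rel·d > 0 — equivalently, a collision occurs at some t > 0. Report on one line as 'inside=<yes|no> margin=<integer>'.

d = (17, -8),  |d|² = 353;  R = 7+6 = 13,  c = 353−13² = 184
v_rel = (-5, 3),  |v_rel|² = 34;  v_rel·d = (-5)·(17) + (3)·(-8) = -109
34·t² + 218·t + 184 = 0  ⇒  m = (-109)² − 34·184 = 5625
m = 5625 > 0,  v_rel·d = -109 < 0  ⇒  outside

inside=no margin=5625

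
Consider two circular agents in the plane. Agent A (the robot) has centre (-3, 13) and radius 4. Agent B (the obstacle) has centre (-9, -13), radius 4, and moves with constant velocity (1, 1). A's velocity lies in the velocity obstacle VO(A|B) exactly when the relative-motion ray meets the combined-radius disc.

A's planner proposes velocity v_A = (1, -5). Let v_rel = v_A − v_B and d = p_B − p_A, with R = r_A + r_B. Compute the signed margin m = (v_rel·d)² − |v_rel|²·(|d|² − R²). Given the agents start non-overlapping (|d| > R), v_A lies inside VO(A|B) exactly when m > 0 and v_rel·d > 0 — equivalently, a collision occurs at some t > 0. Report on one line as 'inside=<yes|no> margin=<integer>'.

d = (-6, -26),  |d|² = 712;  R = 4+4 = 8,  c = 712−8² = 648
v_rel = (0, -6),  |v_rel|² = 36;  v_rel·d = (0)·(-6) + (-6)·(-26) = 156
36·t² − 312·t + 648 = 0  ⇒  m = 156² − 36·648 = 1008
m = 1008 > 0,  v_rel·d = 156 > 0  ⇒  inside

inside=yes margin=1008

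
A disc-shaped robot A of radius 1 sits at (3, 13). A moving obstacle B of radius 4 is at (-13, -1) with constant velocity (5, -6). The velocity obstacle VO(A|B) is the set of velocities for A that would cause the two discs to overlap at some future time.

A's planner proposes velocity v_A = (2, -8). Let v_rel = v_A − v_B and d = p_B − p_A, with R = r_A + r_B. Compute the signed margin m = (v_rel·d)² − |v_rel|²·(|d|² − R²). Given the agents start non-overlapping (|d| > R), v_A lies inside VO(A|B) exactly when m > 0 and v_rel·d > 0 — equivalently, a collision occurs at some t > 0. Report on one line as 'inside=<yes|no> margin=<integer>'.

d = (-16, -14),  |d|² = 452;  R = 1+4 = 5,  c = 452−5² = 427
v_rel = (-3, -2),  |v_rel|² = 13;  v_rel·d = (-3)·(-16) + (-2)·(-14) = 76
13·t² − 152·t + 427 = 0  ⇒  m = 76² − 13·427 = 225
m = 225 > 0,  v_rel·d = 76 > 0  ⇒  inside

inside=yes margin=225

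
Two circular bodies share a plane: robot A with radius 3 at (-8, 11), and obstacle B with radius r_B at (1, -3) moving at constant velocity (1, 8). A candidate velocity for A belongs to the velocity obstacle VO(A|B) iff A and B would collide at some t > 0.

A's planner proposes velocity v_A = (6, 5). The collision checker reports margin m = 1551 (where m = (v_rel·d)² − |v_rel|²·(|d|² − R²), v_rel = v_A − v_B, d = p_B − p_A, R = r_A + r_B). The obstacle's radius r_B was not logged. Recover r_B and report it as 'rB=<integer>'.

m = 1551
d = (9, -14);  v_rel = (5, -3),  |v_rel|² = 34
v_rel×d = (5)·(-14) − (-3)·(9) = -43
since m = R²·34 − (-43)²:  R² = (1849 + 1551) / 34 = 100
R = √100 = 10  ⇒  r_B = 10 − 3 = 7

rB=7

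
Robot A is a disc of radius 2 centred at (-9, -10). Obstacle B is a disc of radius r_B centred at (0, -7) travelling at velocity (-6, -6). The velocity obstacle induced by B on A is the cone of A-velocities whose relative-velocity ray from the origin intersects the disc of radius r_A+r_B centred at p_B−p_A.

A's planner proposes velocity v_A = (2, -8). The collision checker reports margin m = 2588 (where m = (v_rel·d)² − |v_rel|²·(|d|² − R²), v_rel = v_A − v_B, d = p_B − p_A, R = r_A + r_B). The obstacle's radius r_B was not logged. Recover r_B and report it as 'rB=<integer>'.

m = 2588
d = (9, 3);  v_rel = (8, -2),  |v_rel|² = 68
v_rel×d = (8)·(3) − (-2)·(9) = 42
since m = R²·68 − 42²:  R² = (1764 + 2588) / 68 = 64
R = √64 = 8  ⇒  r_B = 8 − 2 = 6

rB=6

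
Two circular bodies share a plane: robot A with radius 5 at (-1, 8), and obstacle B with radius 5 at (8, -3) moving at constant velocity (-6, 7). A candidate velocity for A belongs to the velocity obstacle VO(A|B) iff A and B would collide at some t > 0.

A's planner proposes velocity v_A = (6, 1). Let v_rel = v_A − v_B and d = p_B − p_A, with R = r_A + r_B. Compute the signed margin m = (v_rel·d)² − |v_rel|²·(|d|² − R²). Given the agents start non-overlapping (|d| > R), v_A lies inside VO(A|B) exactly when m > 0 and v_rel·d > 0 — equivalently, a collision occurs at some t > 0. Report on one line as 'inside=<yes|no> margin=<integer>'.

d = (9, -11),  |d|² = 202;  R = 5+5 = 10,  c = 202−10² = 102
v_rel = (12, -6),  |v_rel|² = 180;  v_rel·d = (12)·(9) + (-6)·(-11) = 174
180·t² − 348·t + 102 = 0  ⇒  m = 174² − 180·102 = 11916
m = 11916 > 0,  v_rel·d = 174 > 0  ⇒  inside

inside=yes margin=11916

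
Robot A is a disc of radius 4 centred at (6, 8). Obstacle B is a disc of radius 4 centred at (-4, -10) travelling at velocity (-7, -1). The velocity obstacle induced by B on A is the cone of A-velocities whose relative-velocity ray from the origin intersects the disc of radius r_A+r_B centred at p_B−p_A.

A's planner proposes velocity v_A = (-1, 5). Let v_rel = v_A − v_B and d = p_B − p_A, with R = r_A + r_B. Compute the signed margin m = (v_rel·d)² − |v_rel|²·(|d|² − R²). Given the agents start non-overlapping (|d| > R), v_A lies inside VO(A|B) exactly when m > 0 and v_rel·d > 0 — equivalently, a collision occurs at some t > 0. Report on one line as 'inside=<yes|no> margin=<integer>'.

d = (-10, -18),  |d|² = 424;  R = 4+4 = 8,  c = 424−8² = 360
v_rel = (6, 6),  |v_rel|² = 72;  v_rel·d = (6)·(-10) + (6)·(-18) = -168
72·t² + 336·t + 360 = 0  ⇒  m = (-168)² − 72·360 = 2304
m = 2304 > 0,  v_rel·d = -168 < 0  ⇒  outside

inside=no margin=2304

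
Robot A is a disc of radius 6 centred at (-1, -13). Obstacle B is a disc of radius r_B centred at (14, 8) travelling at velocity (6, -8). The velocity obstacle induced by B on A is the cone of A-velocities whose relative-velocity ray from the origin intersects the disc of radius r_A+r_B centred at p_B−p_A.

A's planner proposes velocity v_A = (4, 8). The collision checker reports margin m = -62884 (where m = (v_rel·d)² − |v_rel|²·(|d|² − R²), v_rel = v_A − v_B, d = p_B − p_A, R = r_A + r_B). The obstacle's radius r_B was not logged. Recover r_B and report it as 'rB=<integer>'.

m = -62884
d = (15, 21);  v_rel = (-2, 16),  |v_rel|² = 260
v_rel×d = (-2)·(21) − (16)·(15) = -282
since m = R²·260 − (-282)²:  R² = (79524 + -62884) / 260 = 64
R = √64 = 8  ⇒  r_B = 8 − 6 = 2

rB=2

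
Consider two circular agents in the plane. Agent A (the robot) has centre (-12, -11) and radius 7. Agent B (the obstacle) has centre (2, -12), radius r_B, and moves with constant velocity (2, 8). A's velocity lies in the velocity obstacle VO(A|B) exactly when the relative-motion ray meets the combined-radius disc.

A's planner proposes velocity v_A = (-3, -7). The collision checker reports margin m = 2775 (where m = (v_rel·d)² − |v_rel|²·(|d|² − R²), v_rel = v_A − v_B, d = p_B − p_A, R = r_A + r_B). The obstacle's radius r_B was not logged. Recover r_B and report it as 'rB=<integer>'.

m = 2775
d = (14, -1);  v_rel = (-5, -15),  |v_rel|² = 250
v_rel×d = (-5)·(-1) − (-15)·(14) = 215
since m = R²·250 − 215²:  R² = (46225 + 2775) / 250 = 196
R = √196 = 14  ⇒  r_B = 14 − 7 = 7

rB=7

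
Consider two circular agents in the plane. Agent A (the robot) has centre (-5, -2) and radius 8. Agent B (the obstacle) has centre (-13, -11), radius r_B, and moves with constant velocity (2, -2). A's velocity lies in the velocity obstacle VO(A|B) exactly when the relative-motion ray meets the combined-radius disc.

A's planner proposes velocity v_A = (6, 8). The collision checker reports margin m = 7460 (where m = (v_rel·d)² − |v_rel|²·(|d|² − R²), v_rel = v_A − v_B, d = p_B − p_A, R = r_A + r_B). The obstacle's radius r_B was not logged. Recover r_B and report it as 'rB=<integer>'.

m = 7460
d = (-8, -9);  v_rel = (4, 10),  |v_rel|² = 116
v_rel×d = (4)·(-9) − (10)·(-8) = 44
since m = R²·116 − 44²:  R² = (1936 + 7460) / 116 = 81
R = √81 = 9  ⇒  r_B = 9 − 8 = 1

rB=1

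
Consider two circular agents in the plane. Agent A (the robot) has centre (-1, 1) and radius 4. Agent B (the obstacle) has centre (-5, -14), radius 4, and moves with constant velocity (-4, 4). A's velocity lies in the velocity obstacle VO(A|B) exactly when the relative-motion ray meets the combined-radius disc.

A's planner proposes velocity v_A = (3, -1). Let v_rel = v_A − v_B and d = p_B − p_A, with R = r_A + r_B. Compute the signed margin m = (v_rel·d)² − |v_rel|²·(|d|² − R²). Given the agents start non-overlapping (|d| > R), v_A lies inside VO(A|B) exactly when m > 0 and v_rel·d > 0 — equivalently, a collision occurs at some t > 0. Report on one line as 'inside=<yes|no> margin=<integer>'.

d = (-4, -15),  |d|² = 241;  R = 4+4 = 8,  c = 241−8² = 177
v_rel = (7, -5),  |v_rel|² = 74;  v_rel·d = (7)·(-4) + (-5)·(-15) = 47
74·t² − 94·t + 177 = 0  ⇒  m = 47² − 74·177 = -10889
m = -10889 < 0,  v_rel·d = 47 > 0  ⇒  outside

inside=no margin=-10889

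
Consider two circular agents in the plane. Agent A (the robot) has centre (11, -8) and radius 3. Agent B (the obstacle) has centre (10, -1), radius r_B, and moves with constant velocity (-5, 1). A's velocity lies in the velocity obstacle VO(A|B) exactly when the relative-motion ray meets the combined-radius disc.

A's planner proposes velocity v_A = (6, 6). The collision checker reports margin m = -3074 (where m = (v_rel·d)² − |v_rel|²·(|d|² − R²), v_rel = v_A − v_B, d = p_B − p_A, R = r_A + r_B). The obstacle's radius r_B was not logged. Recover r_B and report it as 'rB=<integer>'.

m = -3074
d = (-1, 7);  v_rel = (11, 5),  |v_rel|² = 146
v_rel×d = (11)·(7) − (5)·(-1) = 82
since m = R²·146 − 82²:  R² = (6724 + -3074) / 146 = 25
R = √25 = 5  ⇒  r_B = 5 − 3 = 2

rB=2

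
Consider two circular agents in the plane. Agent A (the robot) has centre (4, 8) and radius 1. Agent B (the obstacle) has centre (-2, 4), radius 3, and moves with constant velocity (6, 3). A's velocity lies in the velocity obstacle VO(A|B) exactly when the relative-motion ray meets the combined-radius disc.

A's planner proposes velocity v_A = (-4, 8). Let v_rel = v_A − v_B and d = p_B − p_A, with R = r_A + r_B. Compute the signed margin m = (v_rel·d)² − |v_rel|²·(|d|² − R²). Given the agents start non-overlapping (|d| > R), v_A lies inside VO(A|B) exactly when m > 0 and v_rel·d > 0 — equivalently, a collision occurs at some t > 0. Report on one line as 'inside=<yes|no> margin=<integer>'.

d = (-6, -4),  |d|² = 52;  R = 1+3 = 4,  c = 52−4² = 36
v_rel = (-10, 5),  |v_rel|² = 125;  v_rel·d = (-10)·(-6) + (5)·(-4) = 40
125·t² − 80·t + 36 = 0  ⇒  m = 40² − 125·36 = -2900
m = -2900 < 0,  v_rel·d = 40 > 0  ⇒  outside

inside=no margin=-2900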